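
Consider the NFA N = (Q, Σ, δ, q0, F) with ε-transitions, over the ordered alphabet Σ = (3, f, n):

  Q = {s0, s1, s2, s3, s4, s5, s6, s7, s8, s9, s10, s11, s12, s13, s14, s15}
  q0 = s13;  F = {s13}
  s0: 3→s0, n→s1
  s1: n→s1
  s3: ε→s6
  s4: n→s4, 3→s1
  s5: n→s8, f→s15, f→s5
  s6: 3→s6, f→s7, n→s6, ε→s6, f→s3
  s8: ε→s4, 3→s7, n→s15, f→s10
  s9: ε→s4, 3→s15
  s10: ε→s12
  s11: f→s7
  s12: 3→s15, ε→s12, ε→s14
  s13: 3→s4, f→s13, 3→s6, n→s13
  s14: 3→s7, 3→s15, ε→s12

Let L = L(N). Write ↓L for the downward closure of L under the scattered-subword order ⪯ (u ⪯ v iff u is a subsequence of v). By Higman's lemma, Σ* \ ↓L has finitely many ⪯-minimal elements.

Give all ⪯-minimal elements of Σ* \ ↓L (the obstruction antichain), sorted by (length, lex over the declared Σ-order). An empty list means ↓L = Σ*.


Antichain: [3].

|Q|=16, |F|=1, |δ|=32 (8 ε).
min D↑ (2 st, q0=0, F={1}): 0:3→1,f→0,n→0 1:3→1,f→1,n→1 [Hopcroft].
'3': N↓-sim [6, 5] end={s1,s3,s4,s6,s7} rej; 1/1 deletions ∈↓L.
1 words, ⪯-incomp.


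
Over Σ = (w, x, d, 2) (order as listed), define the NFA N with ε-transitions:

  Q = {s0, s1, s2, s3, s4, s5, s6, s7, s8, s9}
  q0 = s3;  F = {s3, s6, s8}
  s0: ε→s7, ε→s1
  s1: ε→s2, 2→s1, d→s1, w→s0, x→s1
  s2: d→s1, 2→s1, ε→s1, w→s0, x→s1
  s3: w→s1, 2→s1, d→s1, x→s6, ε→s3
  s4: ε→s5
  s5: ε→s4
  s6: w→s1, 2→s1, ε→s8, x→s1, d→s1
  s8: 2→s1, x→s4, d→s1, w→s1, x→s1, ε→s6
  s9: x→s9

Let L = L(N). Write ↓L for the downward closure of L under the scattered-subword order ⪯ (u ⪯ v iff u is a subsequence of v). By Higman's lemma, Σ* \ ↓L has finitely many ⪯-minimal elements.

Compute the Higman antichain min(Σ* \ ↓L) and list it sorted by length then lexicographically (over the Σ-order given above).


min(Σ*\↓L) = [w, d, 2, xx].

|Q|=10, |F|=3, |δ|=31 (9 ε).
min D↑ (3 st, q0=0, F={1}): 0:w→1,x→2,d→1,2→1 1:w→1,x→1,d→1,2→1 2:w→1,x→1,d→1,2→1 [Hopcroft].
'w': |S_i|=[9, 4] end={s0,s1,s2,s7} rej; 1/1 deletions ∈↓L.
'd': N↓-sim [9, 4] end={s0,s1,s2,s7} ∉↓L; 1/1 del acc.
'2': |S_i|=[9, 4] end={s0,s1,s2,s7} ∉↓L; 1/1 del acc.
'xx': run [9, 8, 6] end={s0,s1,s2,s4,s5,s7} — reject; 2/2 del acc.
4 obstructions.


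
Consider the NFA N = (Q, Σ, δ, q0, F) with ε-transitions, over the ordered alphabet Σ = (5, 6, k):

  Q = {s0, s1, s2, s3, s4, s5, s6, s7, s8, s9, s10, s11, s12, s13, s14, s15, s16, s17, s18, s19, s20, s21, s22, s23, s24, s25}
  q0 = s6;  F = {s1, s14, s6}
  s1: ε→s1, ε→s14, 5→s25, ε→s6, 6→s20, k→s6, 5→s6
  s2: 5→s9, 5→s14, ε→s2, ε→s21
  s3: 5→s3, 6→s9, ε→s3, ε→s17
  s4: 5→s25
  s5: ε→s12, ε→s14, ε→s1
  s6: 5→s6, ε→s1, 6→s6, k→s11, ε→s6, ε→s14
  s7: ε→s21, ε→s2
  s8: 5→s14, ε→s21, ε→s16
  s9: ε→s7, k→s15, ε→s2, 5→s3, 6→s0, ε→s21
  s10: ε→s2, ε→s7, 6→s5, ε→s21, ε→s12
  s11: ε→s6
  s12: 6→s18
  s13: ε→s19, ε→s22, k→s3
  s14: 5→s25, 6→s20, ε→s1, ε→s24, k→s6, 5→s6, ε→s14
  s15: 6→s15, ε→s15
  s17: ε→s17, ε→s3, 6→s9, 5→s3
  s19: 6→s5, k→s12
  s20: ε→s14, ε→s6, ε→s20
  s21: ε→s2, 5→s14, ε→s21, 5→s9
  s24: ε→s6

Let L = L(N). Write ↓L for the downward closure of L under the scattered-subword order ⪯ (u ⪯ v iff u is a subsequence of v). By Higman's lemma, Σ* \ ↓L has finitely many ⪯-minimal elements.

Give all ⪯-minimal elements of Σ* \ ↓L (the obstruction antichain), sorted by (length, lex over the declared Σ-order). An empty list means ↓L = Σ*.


|Q|=26, |F|=3, |δ|=69 (39 ε).
min D↑ (1 st, q0=0, F={}): 0:5→0,6→0,k→0 (ε-aug+det+¬).
L(D↑) = ∅ ⇒ ↓L = Σ*.

A = [].


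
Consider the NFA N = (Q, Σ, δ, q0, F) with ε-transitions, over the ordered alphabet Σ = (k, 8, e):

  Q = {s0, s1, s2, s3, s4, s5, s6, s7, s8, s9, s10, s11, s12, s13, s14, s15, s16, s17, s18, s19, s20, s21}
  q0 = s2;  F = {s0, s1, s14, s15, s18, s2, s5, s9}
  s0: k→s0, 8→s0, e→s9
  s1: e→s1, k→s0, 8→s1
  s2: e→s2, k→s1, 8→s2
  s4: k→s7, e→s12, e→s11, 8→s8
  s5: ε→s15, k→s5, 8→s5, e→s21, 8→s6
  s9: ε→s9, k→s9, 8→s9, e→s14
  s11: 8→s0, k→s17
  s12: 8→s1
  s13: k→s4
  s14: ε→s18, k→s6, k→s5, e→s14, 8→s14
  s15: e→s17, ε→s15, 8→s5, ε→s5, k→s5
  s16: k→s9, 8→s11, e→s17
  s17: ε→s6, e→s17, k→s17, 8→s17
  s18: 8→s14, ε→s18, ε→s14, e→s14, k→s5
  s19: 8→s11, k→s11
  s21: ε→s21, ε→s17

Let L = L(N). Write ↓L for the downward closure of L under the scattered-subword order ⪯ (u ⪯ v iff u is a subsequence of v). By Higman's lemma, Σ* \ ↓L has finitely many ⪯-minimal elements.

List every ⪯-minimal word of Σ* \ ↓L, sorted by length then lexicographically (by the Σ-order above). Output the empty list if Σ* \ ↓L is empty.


|Q|=22, |F|=8, |δ|=52 (10 ε).
min D↑ (7 st, q0=0, F={6}): 0:k→1,8→0,e→0 1:k→2,8→1,e→1 2:k→2,8→2,e→3 3:k→3,8→3,e→4 4:k→5,8→4,e→4 5:k→5,8→5,e→6 6:k→6,8→6,e→6.
'kkeeke': run [11, 10, 9, 8, 7, 5, 3] end={s17,s21,s6} — reject; 6/6 del acc.
1 minimals (antichain).

Antichain: [kkeeke].


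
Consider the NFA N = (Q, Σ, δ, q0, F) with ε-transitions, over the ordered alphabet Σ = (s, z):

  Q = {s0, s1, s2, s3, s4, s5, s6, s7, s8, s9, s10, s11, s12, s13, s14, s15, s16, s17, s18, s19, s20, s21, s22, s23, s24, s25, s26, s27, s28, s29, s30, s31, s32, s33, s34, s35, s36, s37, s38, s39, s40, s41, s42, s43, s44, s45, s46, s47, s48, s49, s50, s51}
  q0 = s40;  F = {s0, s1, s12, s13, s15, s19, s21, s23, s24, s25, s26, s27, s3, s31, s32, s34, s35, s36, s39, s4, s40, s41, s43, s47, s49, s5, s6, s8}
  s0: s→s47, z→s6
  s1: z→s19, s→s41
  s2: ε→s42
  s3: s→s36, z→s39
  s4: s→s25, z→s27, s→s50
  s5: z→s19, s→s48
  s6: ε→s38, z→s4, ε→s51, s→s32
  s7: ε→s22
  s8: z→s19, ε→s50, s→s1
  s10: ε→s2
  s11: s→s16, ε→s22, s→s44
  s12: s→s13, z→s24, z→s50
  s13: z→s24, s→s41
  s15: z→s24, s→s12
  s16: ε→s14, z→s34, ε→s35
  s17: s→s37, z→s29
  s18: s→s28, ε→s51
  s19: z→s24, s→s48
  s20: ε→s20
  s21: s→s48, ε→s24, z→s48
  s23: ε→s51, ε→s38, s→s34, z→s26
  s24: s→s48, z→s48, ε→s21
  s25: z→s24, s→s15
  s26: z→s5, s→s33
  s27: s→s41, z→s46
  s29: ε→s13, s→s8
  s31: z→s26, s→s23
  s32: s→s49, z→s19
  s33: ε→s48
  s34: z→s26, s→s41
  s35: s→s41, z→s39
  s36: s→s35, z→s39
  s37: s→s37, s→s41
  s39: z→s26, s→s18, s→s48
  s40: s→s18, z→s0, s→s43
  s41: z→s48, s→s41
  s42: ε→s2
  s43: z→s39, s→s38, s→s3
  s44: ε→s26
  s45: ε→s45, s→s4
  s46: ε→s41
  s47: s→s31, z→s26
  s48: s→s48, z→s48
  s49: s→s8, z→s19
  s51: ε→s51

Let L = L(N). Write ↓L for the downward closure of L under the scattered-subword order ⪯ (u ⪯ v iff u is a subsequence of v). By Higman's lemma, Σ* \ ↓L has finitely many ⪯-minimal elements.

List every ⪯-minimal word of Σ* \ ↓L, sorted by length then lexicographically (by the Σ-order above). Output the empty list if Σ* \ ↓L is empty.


min(Σ*\↓L) = [szs, sssssz, zzszzz, zzzszz, zzzzsz, zzzzzz].

|Q|=52, |F|=28, |δ|=95 (22 ε).
min D↑ (28 st, q0=0, F={8}): 0:s→1,z→2 1:s→3,z→4 2:s→5,z→6 3:s→7,z→4 4:s→8,z→9 5:s→10,z→9 6:s→11,z→12 7:s→13,z→4 8:s→8,z→8 9:s→8,z→14 10:s→15,z→9 11:s→16,z→17 12:s→18,z→19 13:s→20,z→4 14:s→8,z→17 15:s→21,z→9 16:s→22,z→17 17:s→8,z→23 18:s→24,z→23 19:s→20,z→20 20:s→20,z→8 21:s→20,z→9 22:s→25,z→17 23:s→8,z→8 24:s→26,z→23 25:s→20,z→17 26:s→27,z→23 27:s→20,z→23 [Hopcroft].
'szs': run [36, 30, 12, 5] end={s18,s28,s33,s48,s51} — reject; 3/3 deletions ∈↓L.
'sssssz': N↓-sim [36, 30, 26, 22, 16, 6, 1] end={s48} rej; 6/6 deletions ∈↓L.
'zzszzz': N↓-sim [36, 31, 23, 15, 5, 3, 1] end={s48} ∉↓L; 6/6 single-dels accept.
'zzzszz': run [36, 31, 23, 14, 9, 4, 1] end={s48} ∉↓L; 6/6 deletions ∈↓L.
'zzzzsz': run [36, 31, 23, 14, 8, 2, 1] end={s48} rej; 6/6 del acc.
'zzzzzz': run [36, 31, 23, 14, 8, 5, 1] end={s48} — reject; 6/6 del acc.
6 minimals (antichain).


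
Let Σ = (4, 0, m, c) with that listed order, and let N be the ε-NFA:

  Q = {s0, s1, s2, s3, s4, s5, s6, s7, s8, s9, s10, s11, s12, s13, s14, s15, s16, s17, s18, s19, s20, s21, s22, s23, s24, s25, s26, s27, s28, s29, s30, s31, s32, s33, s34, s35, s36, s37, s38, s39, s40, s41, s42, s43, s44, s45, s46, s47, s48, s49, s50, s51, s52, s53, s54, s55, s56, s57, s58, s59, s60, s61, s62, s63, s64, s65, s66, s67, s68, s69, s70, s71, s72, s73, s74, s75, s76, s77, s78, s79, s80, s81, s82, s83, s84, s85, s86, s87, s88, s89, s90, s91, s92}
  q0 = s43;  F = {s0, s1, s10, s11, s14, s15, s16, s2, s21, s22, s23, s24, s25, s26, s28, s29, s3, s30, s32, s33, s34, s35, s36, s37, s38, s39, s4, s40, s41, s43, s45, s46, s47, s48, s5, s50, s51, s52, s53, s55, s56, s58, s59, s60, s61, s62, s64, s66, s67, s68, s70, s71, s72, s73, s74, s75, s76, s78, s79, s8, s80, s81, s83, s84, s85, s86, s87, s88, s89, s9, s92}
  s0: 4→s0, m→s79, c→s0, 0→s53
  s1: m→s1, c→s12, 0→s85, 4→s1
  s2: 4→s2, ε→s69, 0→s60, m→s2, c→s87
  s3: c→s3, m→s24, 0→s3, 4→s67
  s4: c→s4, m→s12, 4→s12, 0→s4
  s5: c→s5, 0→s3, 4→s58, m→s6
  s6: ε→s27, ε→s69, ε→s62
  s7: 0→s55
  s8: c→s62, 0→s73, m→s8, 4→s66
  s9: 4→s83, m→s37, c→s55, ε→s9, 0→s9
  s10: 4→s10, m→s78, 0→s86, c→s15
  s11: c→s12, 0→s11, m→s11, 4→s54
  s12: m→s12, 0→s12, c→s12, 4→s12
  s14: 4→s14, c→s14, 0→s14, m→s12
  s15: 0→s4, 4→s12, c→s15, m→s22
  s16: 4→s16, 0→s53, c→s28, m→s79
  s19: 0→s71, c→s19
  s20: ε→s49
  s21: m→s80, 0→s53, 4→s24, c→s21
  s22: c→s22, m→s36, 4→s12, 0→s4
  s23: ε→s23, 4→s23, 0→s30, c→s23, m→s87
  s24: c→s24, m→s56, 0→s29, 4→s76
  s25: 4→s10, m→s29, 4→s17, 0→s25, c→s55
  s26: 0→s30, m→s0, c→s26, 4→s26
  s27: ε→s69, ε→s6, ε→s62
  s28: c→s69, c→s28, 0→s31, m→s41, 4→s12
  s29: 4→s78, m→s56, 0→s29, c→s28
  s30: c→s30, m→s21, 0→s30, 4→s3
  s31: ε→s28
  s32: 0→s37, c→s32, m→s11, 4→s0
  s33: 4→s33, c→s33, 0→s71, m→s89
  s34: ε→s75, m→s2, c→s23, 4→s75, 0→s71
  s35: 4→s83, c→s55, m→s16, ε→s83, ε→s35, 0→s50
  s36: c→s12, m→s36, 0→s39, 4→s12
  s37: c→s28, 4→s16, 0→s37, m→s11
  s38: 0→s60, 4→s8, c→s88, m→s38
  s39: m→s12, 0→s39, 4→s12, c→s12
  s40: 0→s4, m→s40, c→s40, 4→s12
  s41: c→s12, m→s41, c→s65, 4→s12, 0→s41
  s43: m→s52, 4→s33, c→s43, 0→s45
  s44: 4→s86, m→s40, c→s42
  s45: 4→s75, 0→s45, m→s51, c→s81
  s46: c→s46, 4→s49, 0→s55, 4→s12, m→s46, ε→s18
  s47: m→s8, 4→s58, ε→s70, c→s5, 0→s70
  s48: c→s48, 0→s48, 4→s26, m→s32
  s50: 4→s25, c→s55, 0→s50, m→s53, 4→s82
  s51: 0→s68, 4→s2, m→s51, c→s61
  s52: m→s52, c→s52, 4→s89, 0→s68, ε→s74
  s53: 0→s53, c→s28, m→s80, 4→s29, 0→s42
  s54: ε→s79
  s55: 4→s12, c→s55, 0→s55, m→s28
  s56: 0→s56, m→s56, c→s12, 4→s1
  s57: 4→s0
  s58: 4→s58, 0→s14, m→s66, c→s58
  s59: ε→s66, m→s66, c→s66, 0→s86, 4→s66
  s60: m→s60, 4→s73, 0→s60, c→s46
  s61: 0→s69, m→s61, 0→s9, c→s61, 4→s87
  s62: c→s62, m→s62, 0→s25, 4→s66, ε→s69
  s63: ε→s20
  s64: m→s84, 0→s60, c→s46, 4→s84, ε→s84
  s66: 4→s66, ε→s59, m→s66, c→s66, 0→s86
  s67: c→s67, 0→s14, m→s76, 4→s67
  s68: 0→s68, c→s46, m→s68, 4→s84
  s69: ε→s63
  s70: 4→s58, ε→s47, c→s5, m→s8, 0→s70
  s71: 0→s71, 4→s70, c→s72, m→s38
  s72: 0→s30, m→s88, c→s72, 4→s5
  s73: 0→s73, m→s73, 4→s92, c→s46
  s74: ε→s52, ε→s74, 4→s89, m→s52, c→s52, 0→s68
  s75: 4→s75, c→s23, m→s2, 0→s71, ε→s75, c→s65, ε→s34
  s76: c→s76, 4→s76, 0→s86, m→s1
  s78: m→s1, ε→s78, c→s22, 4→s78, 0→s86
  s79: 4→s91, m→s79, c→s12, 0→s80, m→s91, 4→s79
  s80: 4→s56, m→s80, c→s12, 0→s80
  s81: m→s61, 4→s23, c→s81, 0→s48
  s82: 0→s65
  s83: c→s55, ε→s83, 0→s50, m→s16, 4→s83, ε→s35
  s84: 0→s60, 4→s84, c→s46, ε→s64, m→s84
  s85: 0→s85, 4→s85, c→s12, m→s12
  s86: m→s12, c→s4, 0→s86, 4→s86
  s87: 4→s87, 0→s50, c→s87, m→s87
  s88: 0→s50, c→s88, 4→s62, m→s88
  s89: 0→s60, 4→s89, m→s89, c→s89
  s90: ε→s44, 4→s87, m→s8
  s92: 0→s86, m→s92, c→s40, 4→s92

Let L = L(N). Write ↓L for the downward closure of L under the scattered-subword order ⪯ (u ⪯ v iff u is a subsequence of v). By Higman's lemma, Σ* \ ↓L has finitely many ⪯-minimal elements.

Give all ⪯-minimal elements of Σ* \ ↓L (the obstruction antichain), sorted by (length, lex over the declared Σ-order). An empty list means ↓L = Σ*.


|Q|=93, |F|=71, |δ|=342 (34 ε).
min D↑ (66 st, q0=0, F={30}): 0:4→1,0→2,m→3,c→0 1:4→1,0→4,m→5,c→1 2:4→6,0→2,m→7,c→8 3:4→5,0→9,m→3,c→3 4:4→10,0→4,m→11,c→12 5:4→5,0→13,m→5,c→5 6:4→6,0→4,m→14,c→15 7:4→14,0→9,m→7,c→16 8:4→15,0→17,m→16,c→8 9:4→18,0→9,m→9,c→19 10:4→20,0→10,m→21,c→22 11:4→21,0→13,m→11,c→23 12:4→22,0→24,m→23,c→12 13:4→25,0→13,m→13,c→19 14:4→14,0→13,m→14,c→26 15:4→15,0→24,m→26,c→15 16:4→26,0→27,m→16,c→16 17:4→28,0→17,m→29,c→17 18:4→18,0→13,m→18,c→19 19:4→30,0→31,m→19,c→19 20:4→20,0→32,m→33,c→20 21:4→33,0→25,m→21,c→34 22:4→20,0→35,m→34,c→22 23:4→34,0→36,m→23,c→23 24:4→35,0→24,m→37,c→24 25:4→38,0→25,m→25,c→19 26:4→26,0→36,m→26,c→26 27:4→39,0→27,m→40,c→31 28:4→28,0→24,m→41,c→28 29:4→41,0→40,m→42,c→29 30:4→30,0→30,m→30,c→30 31:4→30,0→31,m→43,c→31 32:4→32,0→32,m→30,c→32 33:4→33,0→44,m→33,c→33 34:4→33,0→45,m→34,c→34 35:4→46,0→35,m→47,c→35 36:4→45,0→36,m→48,c→31 37:4→47,0→48,m→49,c→37 38:4→38,0→44,m→38,c→50 39:4→39,0→36,m→51,c→31 40:4→51,0→40,m→42,c→43 41:4→41,0→48,m→52,c→41 42:4→52,0→42,m→42,c→30 43:4→30,0→43,m→53,c→43 44:4→44,0→44,m→30,c→54 45:4→55,0→45,m→56,c→31 46:4→46,0→32,m→57,c→46 47:4→57,0→56,m→58,c→47 48:4→56,0→48,m→49,c→43 49:4→58,0→49,m→49,c→30 50:4→30,0→54,m→50,c→50 51:4→51,0→48,m→52,c→43 52:4→52,0→49,m→52,c→30 53:4→30,0→53,m→53,c→30 54:4→30,0→54,m→30,c→54 55:4→55,0→44,m→59,c→60 56:4→59,0→56,m→58,c→43 57:4→57,0→44,m→61,c→57 58:4→61,0→58,m→58,c→30 59:4→59,0→44,m→61,c→62 60:4→30,0→54,m→62,c→60 61:4→61,0→63,m→61,c→30 62:4→30,0→54,m→64,c→62 63:4→63,0→63,m→30,c→30 64:4→30,0→65,m→64,c→30 65:4→30,0→65,m→30,c→30 [Hopcroft].
'm0c4': run [86, 67, 47, 18, 2] end={s12,s49} ∉↓L; 4/4 deletions ∈↓L.
'40440m': N↓-sim [86, 73, 56, 45, 21, 6, 1] end={s12} rej; 6/6 deletions ∈↓L.
'0c0mmc': |S_i|=[86, 81, 65, 49, 33, 13, 2] end={s12,s65} ∉↓L; 6/6 del acc.
3 minimals (antichain).

min(Σ*\↓L) = [m0c4, 40440m, 0c0mmc].


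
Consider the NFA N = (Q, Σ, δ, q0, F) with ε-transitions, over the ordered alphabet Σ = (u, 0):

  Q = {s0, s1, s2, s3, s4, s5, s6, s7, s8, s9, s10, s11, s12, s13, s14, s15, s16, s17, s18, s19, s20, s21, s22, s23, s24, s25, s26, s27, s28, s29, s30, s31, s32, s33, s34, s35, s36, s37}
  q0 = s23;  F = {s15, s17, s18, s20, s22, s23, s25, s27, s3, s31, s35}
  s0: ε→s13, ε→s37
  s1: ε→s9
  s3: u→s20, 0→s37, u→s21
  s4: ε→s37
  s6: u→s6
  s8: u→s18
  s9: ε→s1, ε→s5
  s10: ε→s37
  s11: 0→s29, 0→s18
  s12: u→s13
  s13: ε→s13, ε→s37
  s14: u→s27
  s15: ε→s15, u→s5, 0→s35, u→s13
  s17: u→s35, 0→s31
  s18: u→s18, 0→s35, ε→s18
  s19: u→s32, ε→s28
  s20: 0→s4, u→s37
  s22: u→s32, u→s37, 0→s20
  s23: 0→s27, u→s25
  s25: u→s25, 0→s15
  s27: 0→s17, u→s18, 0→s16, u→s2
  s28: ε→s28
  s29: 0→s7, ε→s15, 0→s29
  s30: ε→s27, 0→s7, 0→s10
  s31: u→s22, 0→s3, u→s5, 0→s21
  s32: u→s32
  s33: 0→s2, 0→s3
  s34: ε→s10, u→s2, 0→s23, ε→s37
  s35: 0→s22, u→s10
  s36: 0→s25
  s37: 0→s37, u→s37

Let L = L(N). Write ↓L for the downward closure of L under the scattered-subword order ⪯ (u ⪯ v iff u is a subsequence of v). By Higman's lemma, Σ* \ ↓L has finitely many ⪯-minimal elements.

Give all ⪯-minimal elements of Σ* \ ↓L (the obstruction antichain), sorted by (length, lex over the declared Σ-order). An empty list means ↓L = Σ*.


Antichain: [u0u, 00uu, 00000].

|Q|=38, |F|=11, |δ|=65 (17 ε).
min D↑ (12 st, q0=0, F={6}): 0:u→1,0→2 1:u→1,0→3 2:u→4,0→5 3:u→6,0→7 4:u→4,0→7 5:u→7,0→8 6:u→6,0→6 7:u→6,0→9 8:u→9,0→10 9:u→6,0→11 10:u→11,0→6 11:u→6,0→6 (ε-aug+det+¬).
'u0u': N↓-sim [20, 14, 10, 5] end={s10,s13,s32,s37,s5} rej; 3/3 del acc.
'00uu': N↓-sim [20, 18, 13, 9, 3] end={s10,s32,s37} ∉↓L; 4/4 deletions ∈↓L.
'00000': run [20, 18, 13, 9, 5, 2] end={s37,s4} rej; 5/5 deletions ∈↓L.
3 obstructions.


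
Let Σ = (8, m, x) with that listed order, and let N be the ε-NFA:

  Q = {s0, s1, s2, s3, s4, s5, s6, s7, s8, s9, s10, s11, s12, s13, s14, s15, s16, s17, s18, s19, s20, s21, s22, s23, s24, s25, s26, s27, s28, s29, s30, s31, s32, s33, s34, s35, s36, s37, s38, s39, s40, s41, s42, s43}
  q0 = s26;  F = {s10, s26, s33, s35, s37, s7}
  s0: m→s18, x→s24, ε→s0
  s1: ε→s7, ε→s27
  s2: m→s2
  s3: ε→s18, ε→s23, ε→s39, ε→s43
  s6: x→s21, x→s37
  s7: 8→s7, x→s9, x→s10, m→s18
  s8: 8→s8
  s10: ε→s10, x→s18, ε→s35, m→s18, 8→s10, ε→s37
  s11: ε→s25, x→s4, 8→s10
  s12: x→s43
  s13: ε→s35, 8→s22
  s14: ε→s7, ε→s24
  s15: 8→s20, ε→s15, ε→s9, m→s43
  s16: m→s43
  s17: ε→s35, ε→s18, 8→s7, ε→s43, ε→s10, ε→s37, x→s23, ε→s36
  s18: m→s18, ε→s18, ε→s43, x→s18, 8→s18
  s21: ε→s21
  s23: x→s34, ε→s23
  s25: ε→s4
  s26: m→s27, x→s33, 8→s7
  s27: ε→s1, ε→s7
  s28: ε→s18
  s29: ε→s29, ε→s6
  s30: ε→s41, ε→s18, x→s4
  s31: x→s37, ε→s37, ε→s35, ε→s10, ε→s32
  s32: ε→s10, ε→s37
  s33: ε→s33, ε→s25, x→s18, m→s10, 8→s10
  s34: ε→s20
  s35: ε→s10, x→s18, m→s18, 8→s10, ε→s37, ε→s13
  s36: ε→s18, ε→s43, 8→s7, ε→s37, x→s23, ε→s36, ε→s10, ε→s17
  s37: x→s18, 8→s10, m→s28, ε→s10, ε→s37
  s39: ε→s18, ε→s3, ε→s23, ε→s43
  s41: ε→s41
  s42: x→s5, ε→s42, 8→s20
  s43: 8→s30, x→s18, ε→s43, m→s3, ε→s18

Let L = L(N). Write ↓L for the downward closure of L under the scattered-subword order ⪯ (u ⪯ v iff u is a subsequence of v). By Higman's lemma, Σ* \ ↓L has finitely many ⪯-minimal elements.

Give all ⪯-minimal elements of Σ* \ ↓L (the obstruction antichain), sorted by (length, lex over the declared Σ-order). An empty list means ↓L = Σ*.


|Q|=44, |F|=6, |δ|=109 (62 ε).
min D↑ (5 st, q0=0, F={3}): 0:8→1,m→1,x→2 1:8→1,m→3,x→4 2:8→4,m→4,x→3 3:8→3,m→3,x→3 4:8→4,m→3,x→3 (ε-aug+det+¬).
'8m': N↓-sim [23, 18, 11] end={s18,s20,s23,s28,s3,s30,s34,s39,s4,s41,s43} rej; 2/2 single-dels accept.
'mm': |S_i|=[23, 20, 11] end={s18,s20,s23,s28,s3,s30,s34,s39,s4,s41,s43} ∉↓L; 2/2 single-dels accept.
'xx': N↓-sim [23, 19, 10] end={s18,s20,s23,s3,s30,s34,s39,s4,s41,s43} rej; 2/2 deletions ∈↓L.
3 obstructions.

A = [8m, mm, xx].


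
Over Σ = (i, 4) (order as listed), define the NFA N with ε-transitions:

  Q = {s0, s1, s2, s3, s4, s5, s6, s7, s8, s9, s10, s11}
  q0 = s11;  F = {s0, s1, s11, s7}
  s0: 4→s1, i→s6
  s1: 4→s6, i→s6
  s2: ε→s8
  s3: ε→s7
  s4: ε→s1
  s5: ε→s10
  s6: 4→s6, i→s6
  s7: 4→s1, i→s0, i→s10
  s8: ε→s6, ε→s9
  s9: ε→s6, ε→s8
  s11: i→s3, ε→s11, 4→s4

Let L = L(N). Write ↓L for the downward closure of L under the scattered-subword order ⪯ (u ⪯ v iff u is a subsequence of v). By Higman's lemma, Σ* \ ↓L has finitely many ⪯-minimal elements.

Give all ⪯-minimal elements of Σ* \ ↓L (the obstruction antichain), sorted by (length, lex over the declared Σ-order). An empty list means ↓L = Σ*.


A = [4i, 44, iii].

|Q|=12, |F|=4, |δ|=20 (9 ε).
min D↑ (5 st, q0=0, F={4}): 0:i→1,4→2 1:i→3,4→2 2:i→4,4→4 3:i→4,4→2 4:i→4,4→4 [Hopcroft].
'4i': run [8, 3, 1] end={s6} ∉↓L; 2/2 deletions ∈↓L.
'44': N↓-sim [8, 3, 1] end={s6} ∉↓L; 2/2 single-dels accept.
'iii': |S_i|=[8, 6, 4, 1] end={s6} ∉↓L; 3/3 del acc.
3 words, ⪯-incomp.


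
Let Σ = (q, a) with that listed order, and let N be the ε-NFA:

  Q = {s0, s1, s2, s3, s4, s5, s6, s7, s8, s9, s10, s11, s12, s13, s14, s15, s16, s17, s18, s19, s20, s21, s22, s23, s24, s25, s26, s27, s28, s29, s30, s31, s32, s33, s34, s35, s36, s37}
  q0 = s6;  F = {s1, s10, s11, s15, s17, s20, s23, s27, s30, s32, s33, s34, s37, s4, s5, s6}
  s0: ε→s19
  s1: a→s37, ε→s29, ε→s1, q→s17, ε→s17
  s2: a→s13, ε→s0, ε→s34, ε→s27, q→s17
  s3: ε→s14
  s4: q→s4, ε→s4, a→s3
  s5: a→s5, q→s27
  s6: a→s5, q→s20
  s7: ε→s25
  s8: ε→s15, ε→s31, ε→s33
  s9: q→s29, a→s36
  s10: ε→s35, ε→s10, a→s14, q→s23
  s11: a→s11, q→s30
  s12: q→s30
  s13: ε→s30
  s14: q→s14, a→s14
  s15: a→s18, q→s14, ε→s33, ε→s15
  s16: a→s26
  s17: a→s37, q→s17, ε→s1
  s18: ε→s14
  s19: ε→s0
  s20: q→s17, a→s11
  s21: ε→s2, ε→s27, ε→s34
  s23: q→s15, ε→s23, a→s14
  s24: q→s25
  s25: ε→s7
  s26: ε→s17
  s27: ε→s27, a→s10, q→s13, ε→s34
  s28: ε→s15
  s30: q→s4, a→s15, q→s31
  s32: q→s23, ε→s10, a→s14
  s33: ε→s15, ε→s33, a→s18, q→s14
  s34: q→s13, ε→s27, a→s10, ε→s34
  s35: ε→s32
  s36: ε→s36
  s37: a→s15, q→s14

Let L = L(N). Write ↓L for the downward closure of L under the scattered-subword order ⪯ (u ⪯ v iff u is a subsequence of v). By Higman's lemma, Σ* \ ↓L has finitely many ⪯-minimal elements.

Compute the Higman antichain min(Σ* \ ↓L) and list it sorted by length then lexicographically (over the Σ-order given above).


|Q|=38, |F|=16, |δ|=79 (37 ε).
min D↑ (13 st, q0=0, F={9}): 0:q→1,a→2 1:q→3,a→4 2:q→5,a→2 3:q→3,a→6 4:q→7,a→4 5:q→7,a→8 6:q→9,a→10 7:q→11,a→10 8:q→12,a→9 9:q→9,a→9 10:q→9,a→9 11:q→11,a→9 12:q→10,a→9 [Hopcroft].
'qqaq': N↓-sim [23, 21, 14, 6, 1] end={s14} ∉↓L; 4/4 single-dels accept.
'aqaa': N↓-sim [23, 18, 15, 9, 2] end={s14,s18} — reject; 4/4 single-dels accept.
'qqaaa': run [23, 21, 14, 6, 4, 2] end={s14,s18} rej; 5/5 deletions ∈↓L.
'qaqqa': |S_i|=[23, 21, 14, 9, 7, 3] end={s14,s18,s3} ∉↓L; 5/5 single-dels accept.
'aqqqa': run [23, 18, 15, 10, 7, 3] end={s14,s18,s3} ∉↓L; 5/5 single-dels accept.
'aqaqqq': N↓-sim [23, 18, 15, 9, 5, 4, 1] end={s14} rej; 6/6 deletions ∈↓L.
6 words, ⪯-incomp.

min(Σ*\↓L) = [qqaq, aqaa, qqaaa, qaqqa, aqqqa, aqaqqq].


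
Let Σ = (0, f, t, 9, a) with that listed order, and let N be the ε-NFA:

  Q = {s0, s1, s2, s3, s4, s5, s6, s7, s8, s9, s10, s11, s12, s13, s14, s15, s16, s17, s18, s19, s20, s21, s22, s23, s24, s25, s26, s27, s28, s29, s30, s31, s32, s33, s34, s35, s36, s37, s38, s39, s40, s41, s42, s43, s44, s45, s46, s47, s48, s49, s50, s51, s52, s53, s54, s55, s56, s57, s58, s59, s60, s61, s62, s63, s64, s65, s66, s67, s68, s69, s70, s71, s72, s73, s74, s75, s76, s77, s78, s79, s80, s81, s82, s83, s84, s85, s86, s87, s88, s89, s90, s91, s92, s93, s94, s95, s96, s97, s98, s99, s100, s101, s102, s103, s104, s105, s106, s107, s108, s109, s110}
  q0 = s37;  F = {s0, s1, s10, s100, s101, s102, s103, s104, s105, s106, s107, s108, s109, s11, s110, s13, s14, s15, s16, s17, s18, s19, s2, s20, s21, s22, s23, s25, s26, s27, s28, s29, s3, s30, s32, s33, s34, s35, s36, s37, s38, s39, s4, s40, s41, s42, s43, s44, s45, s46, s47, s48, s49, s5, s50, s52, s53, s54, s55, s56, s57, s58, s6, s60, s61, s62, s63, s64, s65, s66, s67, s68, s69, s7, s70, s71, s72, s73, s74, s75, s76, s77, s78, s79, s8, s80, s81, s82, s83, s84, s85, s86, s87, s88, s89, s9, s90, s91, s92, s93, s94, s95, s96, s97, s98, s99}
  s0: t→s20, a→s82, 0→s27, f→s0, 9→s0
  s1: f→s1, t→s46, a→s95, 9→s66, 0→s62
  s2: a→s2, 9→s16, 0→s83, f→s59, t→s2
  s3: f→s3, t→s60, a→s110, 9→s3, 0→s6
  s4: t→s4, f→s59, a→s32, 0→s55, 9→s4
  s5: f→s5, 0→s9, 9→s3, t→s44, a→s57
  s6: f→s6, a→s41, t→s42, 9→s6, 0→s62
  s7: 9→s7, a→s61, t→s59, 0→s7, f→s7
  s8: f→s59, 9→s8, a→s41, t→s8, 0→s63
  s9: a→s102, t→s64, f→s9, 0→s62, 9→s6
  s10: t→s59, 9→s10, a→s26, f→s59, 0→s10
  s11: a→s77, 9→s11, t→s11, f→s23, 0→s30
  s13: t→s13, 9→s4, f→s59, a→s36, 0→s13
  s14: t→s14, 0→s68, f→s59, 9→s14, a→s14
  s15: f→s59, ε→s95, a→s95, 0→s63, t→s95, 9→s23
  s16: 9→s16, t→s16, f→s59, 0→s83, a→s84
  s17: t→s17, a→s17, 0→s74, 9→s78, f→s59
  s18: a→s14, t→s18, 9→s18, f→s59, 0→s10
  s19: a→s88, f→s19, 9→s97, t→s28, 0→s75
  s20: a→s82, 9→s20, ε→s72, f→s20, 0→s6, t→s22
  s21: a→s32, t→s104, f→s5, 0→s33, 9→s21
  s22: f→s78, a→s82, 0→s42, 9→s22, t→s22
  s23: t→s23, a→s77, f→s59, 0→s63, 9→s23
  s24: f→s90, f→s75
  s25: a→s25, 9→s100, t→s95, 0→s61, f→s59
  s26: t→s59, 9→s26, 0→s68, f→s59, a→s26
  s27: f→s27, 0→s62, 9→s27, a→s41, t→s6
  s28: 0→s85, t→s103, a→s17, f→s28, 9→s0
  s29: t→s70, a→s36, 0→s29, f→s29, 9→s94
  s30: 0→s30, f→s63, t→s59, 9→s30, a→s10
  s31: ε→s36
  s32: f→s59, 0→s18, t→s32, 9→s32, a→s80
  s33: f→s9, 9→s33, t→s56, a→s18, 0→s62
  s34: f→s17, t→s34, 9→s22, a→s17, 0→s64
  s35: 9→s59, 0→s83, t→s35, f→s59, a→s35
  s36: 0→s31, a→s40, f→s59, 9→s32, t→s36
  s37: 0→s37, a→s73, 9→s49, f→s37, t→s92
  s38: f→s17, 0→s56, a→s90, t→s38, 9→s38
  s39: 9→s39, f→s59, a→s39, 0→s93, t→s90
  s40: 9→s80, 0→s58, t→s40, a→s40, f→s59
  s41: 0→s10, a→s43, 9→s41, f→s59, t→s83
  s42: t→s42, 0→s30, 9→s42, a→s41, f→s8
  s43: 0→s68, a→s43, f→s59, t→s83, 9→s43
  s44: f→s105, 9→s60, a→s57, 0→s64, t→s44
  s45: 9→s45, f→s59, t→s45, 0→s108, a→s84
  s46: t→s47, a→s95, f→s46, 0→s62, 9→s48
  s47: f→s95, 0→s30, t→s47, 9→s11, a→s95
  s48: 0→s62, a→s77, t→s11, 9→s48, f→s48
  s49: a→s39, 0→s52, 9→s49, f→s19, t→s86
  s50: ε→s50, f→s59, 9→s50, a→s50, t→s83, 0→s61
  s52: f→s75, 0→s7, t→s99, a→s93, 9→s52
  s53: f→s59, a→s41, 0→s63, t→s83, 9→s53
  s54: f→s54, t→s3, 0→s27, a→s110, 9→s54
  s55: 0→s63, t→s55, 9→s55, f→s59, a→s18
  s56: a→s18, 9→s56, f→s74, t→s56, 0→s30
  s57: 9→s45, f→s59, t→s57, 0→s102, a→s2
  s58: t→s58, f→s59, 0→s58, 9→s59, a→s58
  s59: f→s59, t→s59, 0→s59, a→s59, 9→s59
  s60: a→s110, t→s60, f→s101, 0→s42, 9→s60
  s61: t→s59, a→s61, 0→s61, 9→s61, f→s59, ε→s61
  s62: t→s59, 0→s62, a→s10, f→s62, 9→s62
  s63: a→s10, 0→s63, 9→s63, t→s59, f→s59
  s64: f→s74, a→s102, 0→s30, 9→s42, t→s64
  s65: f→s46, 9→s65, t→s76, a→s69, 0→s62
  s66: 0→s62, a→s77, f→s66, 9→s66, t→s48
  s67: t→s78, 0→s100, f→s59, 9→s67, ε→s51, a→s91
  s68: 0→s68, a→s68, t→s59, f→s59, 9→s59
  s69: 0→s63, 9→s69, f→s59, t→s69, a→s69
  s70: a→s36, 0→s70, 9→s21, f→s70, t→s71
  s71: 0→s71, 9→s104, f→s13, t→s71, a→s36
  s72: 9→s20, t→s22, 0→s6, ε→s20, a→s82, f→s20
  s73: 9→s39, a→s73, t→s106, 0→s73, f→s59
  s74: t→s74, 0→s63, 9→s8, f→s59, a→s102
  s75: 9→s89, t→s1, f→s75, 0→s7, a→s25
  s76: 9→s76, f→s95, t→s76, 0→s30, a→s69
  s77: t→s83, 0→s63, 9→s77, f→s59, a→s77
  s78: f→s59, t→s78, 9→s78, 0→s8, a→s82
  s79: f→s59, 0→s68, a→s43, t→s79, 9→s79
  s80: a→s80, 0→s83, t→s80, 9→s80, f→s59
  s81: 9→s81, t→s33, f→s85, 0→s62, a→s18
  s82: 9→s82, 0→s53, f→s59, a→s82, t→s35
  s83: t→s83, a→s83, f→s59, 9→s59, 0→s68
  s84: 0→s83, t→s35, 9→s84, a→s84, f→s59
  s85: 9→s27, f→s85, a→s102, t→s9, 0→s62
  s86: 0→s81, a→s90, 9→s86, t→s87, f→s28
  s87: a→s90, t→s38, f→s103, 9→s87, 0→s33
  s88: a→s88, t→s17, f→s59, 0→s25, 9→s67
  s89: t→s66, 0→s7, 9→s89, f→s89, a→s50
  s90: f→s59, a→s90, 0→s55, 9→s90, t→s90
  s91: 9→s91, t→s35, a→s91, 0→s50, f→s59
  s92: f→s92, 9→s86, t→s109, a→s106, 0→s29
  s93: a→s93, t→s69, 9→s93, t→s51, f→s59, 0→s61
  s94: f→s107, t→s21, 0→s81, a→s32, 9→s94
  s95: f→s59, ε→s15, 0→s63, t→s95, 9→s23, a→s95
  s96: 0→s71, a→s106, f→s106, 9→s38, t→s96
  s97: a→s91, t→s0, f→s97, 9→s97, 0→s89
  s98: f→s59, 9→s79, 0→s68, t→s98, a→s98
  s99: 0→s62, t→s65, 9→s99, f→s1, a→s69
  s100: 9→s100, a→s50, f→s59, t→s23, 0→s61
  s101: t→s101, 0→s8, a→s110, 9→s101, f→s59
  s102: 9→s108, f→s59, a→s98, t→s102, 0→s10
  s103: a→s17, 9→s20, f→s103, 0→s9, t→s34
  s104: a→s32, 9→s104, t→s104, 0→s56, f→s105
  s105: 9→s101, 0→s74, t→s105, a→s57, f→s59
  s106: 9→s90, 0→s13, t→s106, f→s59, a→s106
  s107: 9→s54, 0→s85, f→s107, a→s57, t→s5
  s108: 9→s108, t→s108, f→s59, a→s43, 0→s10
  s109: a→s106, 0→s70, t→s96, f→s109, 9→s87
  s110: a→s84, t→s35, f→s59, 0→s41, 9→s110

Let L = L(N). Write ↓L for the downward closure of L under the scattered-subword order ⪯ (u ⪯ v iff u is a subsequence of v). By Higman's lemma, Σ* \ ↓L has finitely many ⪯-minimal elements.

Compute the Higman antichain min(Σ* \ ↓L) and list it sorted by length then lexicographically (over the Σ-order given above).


Antichain: [af, 900t, tttff, t0aa09, 9f9at9].

|Q|=111, |F|=106, |δ|=546 (8 ε).
min D↑ (105 st, q0=0, F={11}): 0:0→0,f→0,t→1,9→2,a→3 1:0→4,f→1,t→5,9→6,a→7 2:0→8,f→9,t→6,9→2,a→10 3:0→3,f→11,t→7,9→10,a→3 4:0→4,f→4,t→12,9→13,a→14 5:0→12,f→5,t→15,9→16,a→7 6:0→17,f→18,t→16,9→6,a→19 7:0→20,f→11,t→7,9→19,a→7 8:0→21,f→22,t→23,9→8,a→24 9:0→22,f→9,t→18,9→25,a→26 10:0→24,f→11,t→19,9→10,a→10 11:0→11,f→11,t→11,9→11,a→11 12:0→12,f→12,t→27,9→28,a→14 13:0→17,f→29,t→28,9→13,a→30 14:0→14,f→11,t→14,9→30,a→31 15:0→27,f→7,t→15,9→32,a→7 16:0→33,f→34,t→32,9→16,a→19 17:0→35,f→36,t→33,9→17,a→37 18:0→36,f→18,t→34,9→38,a→39 19:0→40,f→11,t→19,9→19,a→19 20:0→20,f→11,t→20,9→41,a→14 21:0→21,f→21,t→11,9→21,a→42 22:0→21,f→22,t→43,9→44,a→45 23:0→35,f→43,t→46,9→23,a→47 24:0→42,f→11,t→47,9→24,a→24 25:0→44,f→25,t→38,9→25,a→48 26:0→45,f→11,t→39,9→49,a→26 27:0→27,f→20,t→27,9→50,a→14 28:0→33,f→51,t→50,9→28,a→30 29:0→36,f→29,t→51,9→52,a→53 30:0→37,f→11,t→30,9→30,a→54 31:0→55,f→11,t→31,9→54,a→31 32:0→56,f→39,t→32,9→32,a→19 33:0→35,f→57,t→56,9→33,a→37 34:0→57,f→34,t→58,9→59,a→39 35:0→35,f→35,t→11,9→35,a→60 36:0→35,f→36,t→57,9→61,a→62 37:0→60,f→11,t→37,9→37,a→63 38:0→61,f→38,t→59,9→38,a→64 39:0→65,f→11,t→39,9→66,a→39 40:0→67,f→11,t→40,9→40,a→37 41:0→40,f→11,t→41,9→41,a→30 42:0→42,f→11,t→11,9→42,a→42 43:0→35,f→43,t→68,9→69,a→70 44:0→21,f→44,t→69,9→44,a→71 45:0→42,f→11,t→70,9→72,a→45 46:0→35,f→68,t→73,9→46,a→47 47:0→67,f→11,t→47,9→47,a→47 48:0→71,f→11,t→74,9→48,a→48 49:0→72,f→11,t→66,9→49,a→48 50:0→56,f→75,t→50,9→50,a→30 51:0→57,f→51,t→76,9→77,a→53 52:0→61,f→52,t→77,9→52,a→78 53:0→62,f→11,t→53,9→79,a→80 54:0→81,f→11,t→54,9→54,a→54 55:0→55,f→11,t→55,9→11,a→55 56:0→82,f→65,t→56,9→56,a→37 57:0→35,f→57,t→83,9→84,a→62 58:0→83,f→39,t→58,9→85,a→39 59:0→84,f→59,t→85,9→59,a→64 60:0→60,f→11,t→11,9→60,a→86 61:0→35,f→61,t→84,9→61,a→87 62:0→60,f→11,t→62,9→88,a→89 63:0→90,f→11,t→63,9→63,a→63 64:0→91,f→11,t→74,9→64,a→64 65:0→67,f→11,t→65,9→92,a→62 66:0→92,f→11,t→66,9→66,a→64 67:0→67,f→11,t→11,9→67,a→60 68:0→35,f→68,t→93,9→94,a→70 69:0→35,f→69,t→94,9→69,a→95 70:0→67,f→11,t→70,9→96,a→70 71:0→42,f→11,t→81,9→71,a→71 72:0→42,f→11,t→96,9→72,a→71 73:0→82,f→70,t→73,9→73,a→47 74:0→81,f→11,t→74,9→11,a→74 75:0→65,f→11,t→75,9→97,a→53 76:0→83,f→75,t→76,9→98,a→53 77:0→84,f→77,t→98,9→77,a→78 78:0→87,f→11,t→74,9→78,a→99 79:0→88,f→11,t→79,9→79,a→99 80:0→81,f→11,t→80,9→100,a→80 81:0→90,f→11,t→81,9→11,a→81 82:0→82,f→67,t→11,9→82,a→60 83:0→82,f→65,t→83,9→101,a→62 84:0→35,f→84,t→101,9→84,a→87 85:0→101,f→66,t→85,9→85,a→64 86:0→90,f→11,t→11,9→86,a→86 87:0→60,f→11,t→81,9→87,a→102 88:0→60,f→11,t→88,9→88,a→102 89:0→90,f→11,t→89,9→103,a→89 90:0→90,f→11,t→11,9→11,a→90 91:0→67,f→11,t→81,9→91,a→87 92:0→67,f→11,t→92,9→92,a→87 93:0→82,f→70,t→93,9→104,a→70 94:0→35,f→94,t→104,9→94,a→95 95:0→67,f→11,t→81,9→95,a→95 96:0→67,f→11,t→96,9→96,a→95 97:0→92,f→11,t→97,9→97,a→78 98:0→101,f→97,t→98,9→98,a→78 99:0→81,f→11,t→74,9→99,a→99 100:0→81,f→11,t→100,9→100,a→99 101:0→82,f→92,t→101,9→101,a→87 102:0→90,f→11,t→81,9→102,a→102 103:0→90,f→11,t→103,9→103,a→102 104:0→82,f→96,t→104,9→104,a→95 (ε-aug+det+¬).
'af': N↓-sim [109, 54, 1] end={s59} — reject; 2/2 deletions ∈↓L.
'900t': run [109, 95, 53, 9, 1] end={s59} ∉↓L; 4/4 deletions ∈↓L.
'tttff': |S_i|=[109, 91, 76, 60, 44, 1] end={s59} rej; 5/5 deletions ∈↓L.
't0aa09': run [109, 91, 58, 26, 15, 4, 1] end={s59} — reject; 6/6 del acc.
'9f9at9': |S_i|=[109, 95, 71, 46, 17, 4, 1] end={s59} — reject; 6/6 deletions ∈↓L.
5 words, ⪯-incomp.


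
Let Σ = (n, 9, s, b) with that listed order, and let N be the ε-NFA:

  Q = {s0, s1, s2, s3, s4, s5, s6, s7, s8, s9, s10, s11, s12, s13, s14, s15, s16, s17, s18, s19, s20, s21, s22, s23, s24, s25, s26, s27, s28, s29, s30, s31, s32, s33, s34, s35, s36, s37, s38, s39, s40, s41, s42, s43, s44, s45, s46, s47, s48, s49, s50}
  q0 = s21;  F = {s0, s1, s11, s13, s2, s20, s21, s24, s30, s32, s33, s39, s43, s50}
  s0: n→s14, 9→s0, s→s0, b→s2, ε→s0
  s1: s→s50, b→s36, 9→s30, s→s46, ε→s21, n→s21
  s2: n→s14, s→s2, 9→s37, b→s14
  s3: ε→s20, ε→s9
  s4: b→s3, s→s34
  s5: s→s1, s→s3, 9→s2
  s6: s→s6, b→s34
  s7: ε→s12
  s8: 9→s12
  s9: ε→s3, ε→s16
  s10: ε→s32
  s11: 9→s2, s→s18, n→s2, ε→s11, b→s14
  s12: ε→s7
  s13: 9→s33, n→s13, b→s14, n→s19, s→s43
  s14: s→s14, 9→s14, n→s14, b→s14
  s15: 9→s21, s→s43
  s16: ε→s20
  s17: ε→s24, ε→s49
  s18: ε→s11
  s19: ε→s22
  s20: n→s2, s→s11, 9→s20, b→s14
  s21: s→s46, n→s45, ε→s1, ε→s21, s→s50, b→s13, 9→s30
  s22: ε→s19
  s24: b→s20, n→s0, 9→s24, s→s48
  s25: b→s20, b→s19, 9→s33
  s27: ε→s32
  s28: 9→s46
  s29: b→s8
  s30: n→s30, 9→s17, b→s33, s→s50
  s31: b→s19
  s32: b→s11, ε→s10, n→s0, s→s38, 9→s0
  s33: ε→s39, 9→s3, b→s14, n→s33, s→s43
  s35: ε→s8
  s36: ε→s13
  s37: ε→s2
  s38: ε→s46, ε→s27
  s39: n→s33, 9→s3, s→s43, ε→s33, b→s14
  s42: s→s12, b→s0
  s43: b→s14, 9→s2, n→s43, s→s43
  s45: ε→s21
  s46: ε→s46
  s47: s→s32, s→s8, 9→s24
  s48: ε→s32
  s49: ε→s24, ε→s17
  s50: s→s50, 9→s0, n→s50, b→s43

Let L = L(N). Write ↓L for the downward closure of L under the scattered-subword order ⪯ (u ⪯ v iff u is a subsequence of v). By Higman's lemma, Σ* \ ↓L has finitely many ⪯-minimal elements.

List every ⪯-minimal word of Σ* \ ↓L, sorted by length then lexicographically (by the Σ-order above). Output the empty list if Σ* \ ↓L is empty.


|Q|=51, |F|=14, |δ|=116 (32 ε).
min D↑ (13 st, q0=0, F={8}): 0:n→0,9→1,s→2,b→3 1:n→1,9→4,s→2,b→5 2:n→2,9→6,s→2,b→7 3:n→3,9→5,s→7,b→8 4:n→6,9→4,s→9,b→10 5:n→5,9→10,s→7,b→8 6:n→8,9→6,s→6,b→11 7:n→7,9→11,s→7,b→8 8:n→8,9→8,s→8,b→8 9:n→6,9→6,s→9,b→12 10:n→11,9→10,s→12,b→8 11:n→8,9→11,s→11,b→8 12:n→11,9→11,s→12,b→8 [Hopcroft].
'bb': run [31, 16, 1] end={s14} rej; 2/2 single-dels accept.
's9n': N↓-sim [31, 14, 4, 1] end={s14} rej; 3/3 deletions ∈↓L.
'99nn': N↓-sim [31, 24, 19, 4, 1] end={s14} rej; 4/4 single-dels accept.
3 minimals (antichain).

min(Σ*\↓L) = [bb, s9n, 99nn].


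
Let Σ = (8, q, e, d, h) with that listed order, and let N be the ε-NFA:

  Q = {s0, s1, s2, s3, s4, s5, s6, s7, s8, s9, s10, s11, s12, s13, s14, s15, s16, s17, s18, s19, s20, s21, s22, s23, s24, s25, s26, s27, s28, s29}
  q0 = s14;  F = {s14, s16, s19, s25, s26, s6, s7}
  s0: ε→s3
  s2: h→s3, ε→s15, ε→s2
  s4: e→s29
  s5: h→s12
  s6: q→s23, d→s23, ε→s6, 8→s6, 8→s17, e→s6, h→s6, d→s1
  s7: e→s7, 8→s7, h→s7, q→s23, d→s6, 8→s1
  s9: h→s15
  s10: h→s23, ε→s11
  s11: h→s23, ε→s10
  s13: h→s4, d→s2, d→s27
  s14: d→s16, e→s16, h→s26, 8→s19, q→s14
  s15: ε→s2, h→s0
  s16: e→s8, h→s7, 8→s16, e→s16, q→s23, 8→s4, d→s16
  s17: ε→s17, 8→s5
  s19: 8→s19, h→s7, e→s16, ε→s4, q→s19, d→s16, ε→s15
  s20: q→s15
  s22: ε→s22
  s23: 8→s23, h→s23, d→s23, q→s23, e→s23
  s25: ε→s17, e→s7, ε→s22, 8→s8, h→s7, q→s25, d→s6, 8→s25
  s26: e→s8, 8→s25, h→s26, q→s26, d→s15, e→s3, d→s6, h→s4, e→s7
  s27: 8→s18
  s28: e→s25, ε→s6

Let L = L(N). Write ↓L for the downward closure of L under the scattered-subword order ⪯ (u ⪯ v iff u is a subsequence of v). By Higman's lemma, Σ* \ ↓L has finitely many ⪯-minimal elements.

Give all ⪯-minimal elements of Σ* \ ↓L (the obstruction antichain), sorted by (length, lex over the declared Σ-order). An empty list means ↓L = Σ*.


|Q|=30, |F|=7, |δ|=78 (14 ε).
min D↑ (8 st, q0=0, F={5}): 0:8→1,q→0,e→2,d→2,h→3 1:8→1,q→1,e→2,d→2,h→4 2:8→2,q→5,e→2,d→2,h→4 3:8→6,q→3,e→4,d→7,h→3 4:8→4,q→5,e→4,d→7,h→4 5:8→5,q→5,e→5,d→5,h→5 6:8→6,q→6,e→4,d→7,h→4 7:8→7,q→5,e→7,d→5,h→7.
'eq': N↓-sim [20, 12, 1] end={s23} rej; 2/2 single-dels accept.
'dq': |S_i|=[20, 15, 1] end={s23} — reject; 2/2 del acc.
'8hq': N↓-sim [20, 18, 9, 1] end={s23} — reject; 3/3 deletions ∈↓L.
'hdd': N↓-sim [20, 17, 10, 2] end={s1,s23} ∉↓L; 3/3 del acc.
4 words, ⪯-incomp.

A = [eq, dq, 8hq, hdd].


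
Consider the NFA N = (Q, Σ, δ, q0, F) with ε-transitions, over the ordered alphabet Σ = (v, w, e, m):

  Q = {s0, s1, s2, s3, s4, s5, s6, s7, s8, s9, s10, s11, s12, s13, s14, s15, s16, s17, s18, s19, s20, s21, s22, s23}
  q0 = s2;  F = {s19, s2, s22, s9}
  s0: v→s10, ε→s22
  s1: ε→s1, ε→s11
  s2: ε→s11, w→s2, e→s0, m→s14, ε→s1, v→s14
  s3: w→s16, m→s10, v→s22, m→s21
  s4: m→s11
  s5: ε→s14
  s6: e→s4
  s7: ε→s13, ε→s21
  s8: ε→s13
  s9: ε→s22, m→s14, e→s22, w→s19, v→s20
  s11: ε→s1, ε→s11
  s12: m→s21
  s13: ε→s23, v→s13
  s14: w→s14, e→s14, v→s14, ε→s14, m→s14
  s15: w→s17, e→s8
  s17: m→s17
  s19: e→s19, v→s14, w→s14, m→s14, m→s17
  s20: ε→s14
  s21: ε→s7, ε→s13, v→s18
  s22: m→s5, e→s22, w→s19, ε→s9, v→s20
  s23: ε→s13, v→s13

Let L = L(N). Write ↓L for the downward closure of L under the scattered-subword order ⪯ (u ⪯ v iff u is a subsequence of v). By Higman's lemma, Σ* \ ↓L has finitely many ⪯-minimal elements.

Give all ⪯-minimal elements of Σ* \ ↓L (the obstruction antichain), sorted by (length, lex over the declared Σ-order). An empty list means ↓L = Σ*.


Antichain: [v, m, eww].

|Q|=24, |F|=4, |δ|=54 (19 ε).
min D↑ (4 st, q0=0, F={1}): 0:v→1,w→0,e→2,m→1 1:v→1,w→1,e→1,m→1 2:v→1,w→3,e→2,m→1 3:v→1,w→1,e→3,m→1 (ε-aug+det+¬).
'v': N↓-sim [12, 3] end={s10,s14,s20} — reject; 1/1 single-dels accept.
'm': run [12, 3] end={s14,s17,s5} ∉↓L; 1/1 deletions ∈↓L.
'eww': |S_i|=[12, 9, 3, 1] end={s14} ∉↓L; 3/3 deletions ∈↓L.
3 obstructions.
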